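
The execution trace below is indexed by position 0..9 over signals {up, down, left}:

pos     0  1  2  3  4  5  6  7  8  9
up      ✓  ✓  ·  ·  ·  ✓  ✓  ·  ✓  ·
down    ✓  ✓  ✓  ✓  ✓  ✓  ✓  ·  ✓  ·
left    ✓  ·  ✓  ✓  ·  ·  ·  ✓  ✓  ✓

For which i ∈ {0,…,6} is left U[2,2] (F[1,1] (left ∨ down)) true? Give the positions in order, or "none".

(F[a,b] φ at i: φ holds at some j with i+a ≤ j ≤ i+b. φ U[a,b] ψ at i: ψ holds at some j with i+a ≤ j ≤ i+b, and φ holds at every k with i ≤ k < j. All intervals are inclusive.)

Evaluate at each i in [0,6]:
  i=0: ✗ (lhs fails at k=1 before rhs at j=2)
  i=1: ✗ (lhs fails at k=1 before rhs at j=3)
  i=2: ✓ (rhs at j=4; lhs holds on [2,3])
  i=3: ✗ (lhs fails at k=4 before rhs at j=5)
  i=4: ✗ (lhs fails at k=4 before rhs at j=6)
  i=5: ✗ (lhs fails at k=5 before rhs at j=7)
  i=6: ✗ (lhs fails at k=6 before rhs at j=8)

2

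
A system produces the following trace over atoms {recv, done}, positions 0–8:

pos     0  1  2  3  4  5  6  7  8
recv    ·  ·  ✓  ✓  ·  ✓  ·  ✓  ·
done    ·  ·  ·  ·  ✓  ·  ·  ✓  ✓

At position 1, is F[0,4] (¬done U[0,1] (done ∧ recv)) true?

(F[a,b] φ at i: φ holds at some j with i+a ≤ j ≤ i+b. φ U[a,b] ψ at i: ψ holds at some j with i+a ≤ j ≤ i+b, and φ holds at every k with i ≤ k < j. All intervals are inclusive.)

No

Check (¬done U[0,1] (done ∧ recv)) at each j in [1,5]:
  j=1: fails
  j=2: fails
  j=3: fails
  j=4: fails
  j=5: fails
No position in the window satisfies it → formula fails.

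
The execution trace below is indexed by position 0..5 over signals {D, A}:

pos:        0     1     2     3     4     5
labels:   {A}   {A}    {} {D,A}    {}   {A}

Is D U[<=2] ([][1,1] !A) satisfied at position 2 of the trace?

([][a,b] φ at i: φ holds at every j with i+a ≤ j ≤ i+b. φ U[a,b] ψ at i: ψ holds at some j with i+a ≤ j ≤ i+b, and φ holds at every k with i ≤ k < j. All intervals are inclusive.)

Need some j in [2,4] with [][1,1] !A, and D at every k in [2,j-1].
  j=2: [][1,1] !A — fails at 3.
  j=3: [][1,1] !A holds, but D fails at k=2 → not this j.
  j=4: [][1,1] !A — fails at 5.
No j in the window works → until fails.

Does not hold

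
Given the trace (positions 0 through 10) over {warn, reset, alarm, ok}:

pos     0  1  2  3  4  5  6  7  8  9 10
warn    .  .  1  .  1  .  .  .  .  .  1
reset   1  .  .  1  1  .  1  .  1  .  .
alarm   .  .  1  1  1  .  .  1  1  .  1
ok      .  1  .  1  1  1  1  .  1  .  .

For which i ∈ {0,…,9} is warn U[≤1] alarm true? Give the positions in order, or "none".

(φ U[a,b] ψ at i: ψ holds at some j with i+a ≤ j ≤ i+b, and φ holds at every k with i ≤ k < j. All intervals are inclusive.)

2, 3, 4, 7, 8

Evaluate at each i in [0,9]:
  i=0: ✗ (no rhs in [0,1])
  i=1: ✗ (lhs fails at k=1 before rhs at j=2)
  i=2: ✓ (rhs at j=2)
  i=3: ✓ (rhs at j=3)
  i=4: ✓ (rhs at j=4)
  i=5: ✗ (no rhs in [5,6])
  i=6: ✗ (lhs fails at k=6 before rhs at j=7)
  i=7: ✓ (rhs at j=7)
  i=8: ✓ (rhs at j=8)
  i=9: ✗ (lhs fails at k=9 before rhs at j=10)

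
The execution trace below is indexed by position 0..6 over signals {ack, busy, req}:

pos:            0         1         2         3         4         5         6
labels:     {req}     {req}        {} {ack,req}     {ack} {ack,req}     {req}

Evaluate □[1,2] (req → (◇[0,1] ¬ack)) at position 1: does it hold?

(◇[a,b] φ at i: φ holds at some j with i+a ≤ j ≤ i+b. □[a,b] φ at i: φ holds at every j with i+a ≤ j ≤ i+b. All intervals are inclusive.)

Check (req → (◇[0,1] ¬ack)) at every j in [2,3]:
  j=2: antecedent false → ✓
  j=3: antecedent true; consequent fails (none in [3,4]) → ✗
Fails at j=3 → formula fails.

False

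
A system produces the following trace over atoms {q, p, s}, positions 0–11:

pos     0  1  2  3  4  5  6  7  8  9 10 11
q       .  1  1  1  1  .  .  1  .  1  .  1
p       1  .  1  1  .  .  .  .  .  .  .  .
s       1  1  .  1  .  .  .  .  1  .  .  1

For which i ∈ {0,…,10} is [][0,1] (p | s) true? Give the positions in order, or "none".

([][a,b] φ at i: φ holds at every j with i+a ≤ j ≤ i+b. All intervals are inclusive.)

Evaluate at each i in [0,10]:
  i=0: ✓ (all of [0,1])
  i=1: ✓ (all of [1,2])
  i=2: ✓ (all of [2,3])
  i=3: ✗ (fails at j=4)
  i=4: ✗ (fails at j=4)
  i=5: ✗ (fails at j=5)
  i=6: ✗ (fails at j=6)
  i=7: ✗ (fails at j=7)
  i=8: ✗ (fails at j=9)
  i=9: ✗ (fails at j=9)
  i=10: ✗ (fails at j=10)

0, 1, 2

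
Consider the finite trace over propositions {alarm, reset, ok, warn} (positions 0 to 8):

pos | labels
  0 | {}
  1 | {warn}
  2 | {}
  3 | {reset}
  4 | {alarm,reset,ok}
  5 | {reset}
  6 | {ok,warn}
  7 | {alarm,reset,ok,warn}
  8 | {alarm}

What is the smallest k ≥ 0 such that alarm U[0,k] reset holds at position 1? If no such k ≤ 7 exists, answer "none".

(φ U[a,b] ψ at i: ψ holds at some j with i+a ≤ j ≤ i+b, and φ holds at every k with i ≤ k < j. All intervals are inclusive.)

none

Need earliest j ≥ 1 with reset, and alarm at every k in [1,j-1].
  j=1: rhs fails.
  j=2: rhs fails.
  j=3: rhs holds but lhs fails at k=1.
  j=4: rhs holds but lhs fails at k=1.
  j=5: rhs holds but lhs fails at k=1.
  j=6: rhs fails.
  j=7: rhs holds but lhs fails at k=1.
  j=8: rhs fails.
No witness within the range → none.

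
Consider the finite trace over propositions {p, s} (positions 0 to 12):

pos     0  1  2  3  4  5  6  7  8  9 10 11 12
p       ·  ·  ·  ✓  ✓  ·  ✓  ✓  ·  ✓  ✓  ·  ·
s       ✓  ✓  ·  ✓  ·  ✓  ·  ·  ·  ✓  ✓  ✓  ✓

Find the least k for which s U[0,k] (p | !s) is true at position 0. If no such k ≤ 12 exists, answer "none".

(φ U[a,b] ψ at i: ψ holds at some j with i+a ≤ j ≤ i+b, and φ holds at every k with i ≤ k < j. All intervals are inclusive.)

Need earliest j ≥ 0 with (p | !s), and s at every k in [0,j-1].
  j=0: rhs fails.
  j=1: rhs fails.
  j=2: rhs holds; lhs holds on [0,1]. k = 2.

2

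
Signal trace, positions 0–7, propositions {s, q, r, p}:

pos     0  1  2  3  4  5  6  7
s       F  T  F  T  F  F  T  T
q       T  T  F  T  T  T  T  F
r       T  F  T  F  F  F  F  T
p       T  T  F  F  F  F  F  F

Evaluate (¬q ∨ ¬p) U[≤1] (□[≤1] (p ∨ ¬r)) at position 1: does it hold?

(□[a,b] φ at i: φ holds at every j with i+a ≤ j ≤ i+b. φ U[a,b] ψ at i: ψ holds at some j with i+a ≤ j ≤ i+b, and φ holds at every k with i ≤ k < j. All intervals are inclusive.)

Need some j in [1,2] with □[≤1] (p ∨ ¬r), and (¬q ∨ ¬p) at every k in [1,j-1].
  j=1: □[≤1] (p ∨ ¬r) — fails at 2.
  j=2: □[≤1] (p ∨ ¬r) — fails at 2.
No j in the window works → until fails.

False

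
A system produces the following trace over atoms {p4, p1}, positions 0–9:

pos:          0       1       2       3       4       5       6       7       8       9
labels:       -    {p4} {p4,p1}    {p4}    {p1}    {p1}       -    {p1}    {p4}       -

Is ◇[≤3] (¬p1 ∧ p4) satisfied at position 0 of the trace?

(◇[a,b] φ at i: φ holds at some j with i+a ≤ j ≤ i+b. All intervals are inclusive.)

Check (¬p1 ∧ p4) at each j in [0,3]:
  j=0: false
  j=1: true
  j=2: false
  j=3: true
Found at j=1 → formula holds.

Holds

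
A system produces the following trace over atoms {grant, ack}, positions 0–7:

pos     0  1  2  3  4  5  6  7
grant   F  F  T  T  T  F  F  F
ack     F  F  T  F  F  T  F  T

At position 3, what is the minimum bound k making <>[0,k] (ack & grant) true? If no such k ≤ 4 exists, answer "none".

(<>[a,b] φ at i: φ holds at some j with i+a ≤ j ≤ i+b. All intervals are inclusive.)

none

Scan j = 3,4,… for (ack & grant):
  j=3: fails
  j=4: fails
  j=5: fails
  j=6: fails
  j=7: fails
No j in [3,7] satisfies it → none.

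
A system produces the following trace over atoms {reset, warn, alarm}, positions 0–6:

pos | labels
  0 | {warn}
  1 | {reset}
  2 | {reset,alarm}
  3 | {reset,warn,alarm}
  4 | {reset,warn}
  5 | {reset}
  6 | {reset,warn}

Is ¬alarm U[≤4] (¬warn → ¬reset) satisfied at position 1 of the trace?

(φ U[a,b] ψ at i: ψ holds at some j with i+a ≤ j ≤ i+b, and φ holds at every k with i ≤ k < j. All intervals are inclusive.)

False

Need some j in [1,5] with (¬warn → ¬reset), and ¬alarm at every k in [1,j-1].
  j=1: (¬warn → ¬reset) false.
  j=2: (¬warn → ¬reset) false.
  j=3: (¬warn → ¬reset) holds, but ¬alarm fails at k=2 → not this j.
  j=4: (¬warn → ¬reset) holds, but ¬alarm fails at k=2 → not this j.
  j=5: (¬warn → ¬reset) false.
No j in the window works → until fails.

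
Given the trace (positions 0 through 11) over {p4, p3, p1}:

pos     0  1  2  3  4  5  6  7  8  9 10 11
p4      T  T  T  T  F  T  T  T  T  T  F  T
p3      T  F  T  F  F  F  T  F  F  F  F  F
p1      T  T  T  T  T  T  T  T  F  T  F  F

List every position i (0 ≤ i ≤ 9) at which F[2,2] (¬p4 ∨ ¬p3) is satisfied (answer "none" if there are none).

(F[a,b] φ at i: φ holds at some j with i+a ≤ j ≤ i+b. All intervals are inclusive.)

1, 2, 3, 5, 6, 7, 8, 9

Evaluate at each i in [0,9]:
  i=0: ✗ (none in [2,2])
  i=1: ✓ (witness j=3)
  i=2: ✓ (witness j=4)
  i=3: ✓ (witness j=5)
  i=4: ✗ (none in [6,6])
  i=5: ✓ (witness j=7)
  i=6: ✓ (witness j=8)
  i=7: ✓ (witness j=9)
  i=8: ✓ (witness j=10)
  i=9: ✓ (witness j=11)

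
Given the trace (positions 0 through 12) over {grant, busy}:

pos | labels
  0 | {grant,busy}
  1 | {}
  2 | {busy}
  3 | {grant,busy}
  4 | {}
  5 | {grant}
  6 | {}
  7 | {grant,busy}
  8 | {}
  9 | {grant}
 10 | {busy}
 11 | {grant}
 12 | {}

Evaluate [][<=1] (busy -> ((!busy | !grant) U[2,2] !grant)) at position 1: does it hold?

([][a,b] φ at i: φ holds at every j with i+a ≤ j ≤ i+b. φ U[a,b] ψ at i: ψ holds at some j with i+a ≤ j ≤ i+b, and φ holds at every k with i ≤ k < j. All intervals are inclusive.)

Check (busy -> ((!busy | !grant) U[2,2] !grant)) at every j in [1,2]:
  j=1: antecedent false → ✓
  j=2: antecedent true; consequent fails → ✗
Fails at j=2 → formula fails.

No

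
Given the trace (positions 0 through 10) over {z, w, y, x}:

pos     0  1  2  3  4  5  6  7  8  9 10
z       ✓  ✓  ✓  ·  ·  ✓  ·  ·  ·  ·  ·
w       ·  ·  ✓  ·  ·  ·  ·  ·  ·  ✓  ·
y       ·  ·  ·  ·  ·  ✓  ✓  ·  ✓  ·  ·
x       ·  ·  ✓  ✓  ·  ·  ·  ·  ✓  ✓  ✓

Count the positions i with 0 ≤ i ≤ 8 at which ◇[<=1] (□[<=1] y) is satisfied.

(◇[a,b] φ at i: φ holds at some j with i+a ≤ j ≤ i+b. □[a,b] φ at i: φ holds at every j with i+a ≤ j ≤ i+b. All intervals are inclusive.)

2

Evaluate at each i in [0,8]:
  i=0: ✗ (none in [0,1])
  i=1: ✗ (none in [1,2])
  i=2: ✗ (none in [2,3])
  i=3: ✗ (none in [3,4])
  i=4: ✓ (witness j=5)
  i=5: ✓ (witness j=5)
  i=6: ✗ (none in [6,7])
  i=7: ✗ (none in [7,8])
  i=8: ✗ (none in [8,9])
Positions where it holds: {4, 5} → 2.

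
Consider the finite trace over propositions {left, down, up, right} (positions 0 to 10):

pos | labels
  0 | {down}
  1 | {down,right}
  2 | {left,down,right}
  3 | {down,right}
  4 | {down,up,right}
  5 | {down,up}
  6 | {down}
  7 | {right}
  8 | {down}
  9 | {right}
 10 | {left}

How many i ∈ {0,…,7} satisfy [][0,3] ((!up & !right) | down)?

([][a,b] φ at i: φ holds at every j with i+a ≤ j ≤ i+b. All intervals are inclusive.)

4

Evaluate at each i in [0,7]:
  i=0: ✓ (all of [0,3])
  i=1: ✓ (all of [1,4])
  i=2: ✓ (all of [2,5])
  i=3: ✓ (all of [3,6])
  i=4: ✗ (fails at j=7)
  i=5: ✗ (fails at j=7)
  i=6: ✗ (fails at j=7)
  i=7: ✗ (fails at j=7)
Positions where it holds: {0, 1, 2, 3} → 4.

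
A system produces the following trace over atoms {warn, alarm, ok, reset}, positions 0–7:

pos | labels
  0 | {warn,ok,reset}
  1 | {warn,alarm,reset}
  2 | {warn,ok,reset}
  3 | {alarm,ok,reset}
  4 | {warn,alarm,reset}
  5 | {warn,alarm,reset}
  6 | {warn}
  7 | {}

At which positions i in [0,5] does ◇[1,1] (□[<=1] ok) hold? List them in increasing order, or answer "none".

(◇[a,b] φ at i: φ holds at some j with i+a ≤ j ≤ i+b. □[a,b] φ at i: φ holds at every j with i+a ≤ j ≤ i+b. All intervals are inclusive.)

Evaluate at each i in [0,5]:
  i=0: ✗ (none in [1,1])
  i=1: ✓ (witness j=2)
  i=2: ✗ (none in [3,3])
  i=3: ✗ (none in [4,4])
  i=4: ✗ (none in [5,5])
  i=5: ✗ (none in [6,6])

1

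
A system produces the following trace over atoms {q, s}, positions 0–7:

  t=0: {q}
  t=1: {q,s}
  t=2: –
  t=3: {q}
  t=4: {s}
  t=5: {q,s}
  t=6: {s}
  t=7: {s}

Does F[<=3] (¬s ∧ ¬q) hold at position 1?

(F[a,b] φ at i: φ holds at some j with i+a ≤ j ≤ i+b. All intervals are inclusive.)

Yes

Check (¬s ∧ ¬q) at each j in [1,4]:
  j=1: false
  j=2: true
  j=3: false
  j=4: false
Found at j=2 → formula holds.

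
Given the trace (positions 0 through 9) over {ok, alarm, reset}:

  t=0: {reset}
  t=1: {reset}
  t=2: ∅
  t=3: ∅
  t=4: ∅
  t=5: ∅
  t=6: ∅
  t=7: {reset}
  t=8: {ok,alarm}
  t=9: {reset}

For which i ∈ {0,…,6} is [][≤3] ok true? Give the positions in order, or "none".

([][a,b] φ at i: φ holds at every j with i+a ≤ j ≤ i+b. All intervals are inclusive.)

none

Evaluate at each i in [0,6]:
  i=0: ✗ (fails at j=0)
  i=1: ✗ (fails at j=1)
  i=2: ✗ (fails at j=2)
  i=3: ✗ (fails at j=3)
  i=4: ✗ (fails at j=4)
  i=5: ✗ (fails at j=5)
  i=6: ✗ (fails at j=6)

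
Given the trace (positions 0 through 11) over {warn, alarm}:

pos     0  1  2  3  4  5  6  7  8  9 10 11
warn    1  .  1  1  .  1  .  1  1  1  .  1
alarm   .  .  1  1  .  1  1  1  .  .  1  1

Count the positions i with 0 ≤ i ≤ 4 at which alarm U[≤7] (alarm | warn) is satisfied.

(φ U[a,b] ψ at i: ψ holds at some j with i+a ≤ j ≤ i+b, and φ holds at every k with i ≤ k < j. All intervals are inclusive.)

Evaluate at each i in [0,4]:
  i=0: ✓ (rhs at j=0)
  i=1: ✗ (lhs fails at k=1 before rhs at j=2)
  i=2: ✓ (rhs at j=2)
  i=3: ✓ (rhs at j=3)
  i=4: ✗ (lhs fails at k=4 before rhs at j=5)
Positions where it holds: {0, 2, 3} → 3.

3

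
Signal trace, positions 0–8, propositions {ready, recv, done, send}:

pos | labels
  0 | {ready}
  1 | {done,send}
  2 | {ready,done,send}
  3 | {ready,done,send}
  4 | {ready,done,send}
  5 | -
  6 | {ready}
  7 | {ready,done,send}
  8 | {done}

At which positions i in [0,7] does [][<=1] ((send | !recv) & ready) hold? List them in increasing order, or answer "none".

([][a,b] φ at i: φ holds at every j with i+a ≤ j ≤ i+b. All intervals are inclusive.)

Evaluate at each i in [0,7]:
  i=0: ✗ (fails at j=1)
  i=1: ✗ (fails at j=1)
  i=2: ✓ (all of [2,3])
  i=3: ✓ (all of [3,4])
  i=4: ✗ (fails at j=5)
  i=5: ✗ (fails at j=5)
  i=6: ✓ (all of [6,7])
  i=7: ✗ (fails at j=8)

2, 3, 6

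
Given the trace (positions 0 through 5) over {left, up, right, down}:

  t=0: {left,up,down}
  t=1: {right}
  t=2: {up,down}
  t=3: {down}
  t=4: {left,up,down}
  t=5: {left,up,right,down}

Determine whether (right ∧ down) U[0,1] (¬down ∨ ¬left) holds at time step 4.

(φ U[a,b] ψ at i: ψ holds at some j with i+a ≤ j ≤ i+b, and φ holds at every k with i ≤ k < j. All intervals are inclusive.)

Does not hold

Need some j in [4,5] with (¬down ∨ ¬left), and (right ∧ down) at every k in [4,j-1].
  j=4: (¬down ∨ ¬left) false.
  j=5: (¬down ∨ ¬left) false.
No j in the window works → until fails.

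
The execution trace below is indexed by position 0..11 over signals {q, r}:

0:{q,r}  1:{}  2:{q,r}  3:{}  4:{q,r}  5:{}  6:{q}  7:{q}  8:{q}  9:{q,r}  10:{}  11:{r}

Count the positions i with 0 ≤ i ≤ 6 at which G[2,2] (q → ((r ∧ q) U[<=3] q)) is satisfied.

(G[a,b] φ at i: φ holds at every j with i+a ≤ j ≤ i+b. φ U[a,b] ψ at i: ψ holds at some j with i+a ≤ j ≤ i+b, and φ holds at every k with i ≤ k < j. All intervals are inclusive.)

7

Evaluate at each i in [0,6]:
  i=0: ✓ (all of [2,2])
  i=1: ✓ (all of [3,3])
  i=2: ✓ (all of [4,4])
  i=3: ✓ (all of [5,5])
  i=4: ✓ (all of [6,6])
  i=5: ✓ (all of [7,7])
  i=6: ✓ (all of [8,8])
Positions where it holds: {0, 1, 2, 3, 4, 5, 6} → 7.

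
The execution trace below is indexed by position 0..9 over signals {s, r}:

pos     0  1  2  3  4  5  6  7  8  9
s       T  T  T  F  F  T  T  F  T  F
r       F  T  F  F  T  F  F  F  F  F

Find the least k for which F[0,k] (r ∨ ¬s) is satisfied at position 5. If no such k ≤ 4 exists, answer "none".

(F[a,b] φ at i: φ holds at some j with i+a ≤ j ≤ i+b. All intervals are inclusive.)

Scan j = 5,6,… for (r ∨ ¬s):
  j=5: fails
  j=6: fails
  j=7: holds
First hit at j=7, so smallest k = 7-5 = 2.

2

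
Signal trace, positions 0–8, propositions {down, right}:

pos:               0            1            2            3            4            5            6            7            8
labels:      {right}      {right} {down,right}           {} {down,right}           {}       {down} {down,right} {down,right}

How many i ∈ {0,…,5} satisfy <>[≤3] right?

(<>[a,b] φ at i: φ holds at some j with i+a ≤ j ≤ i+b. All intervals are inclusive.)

6

Evaluate at each i in [0,5]:
  i=0: ✓ (witness j=0)
  i=1: ✓ (witness j=1)
  i=2: ✓ (witness j=2)
  i=3: ✓ (witness j=4)
  i=4: ✓ (witness j=4)
  i=5: ✓ (witness j=7)
Positions where it holds: {0, 1, 2, 3, 4, 5} → 6.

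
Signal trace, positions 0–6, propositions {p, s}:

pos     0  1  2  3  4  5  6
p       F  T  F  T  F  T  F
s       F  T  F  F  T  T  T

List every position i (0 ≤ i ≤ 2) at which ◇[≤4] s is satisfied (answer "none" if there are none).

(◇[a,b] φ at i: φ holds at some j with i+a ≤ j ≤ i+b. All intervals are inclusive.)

0, 1, 2

Evaluate at each i in [0,2]:
  i=0: ✓ (witness j=1)
  i=1: ✓ (witness j=1)
  i=2: ✓ (witness j=4)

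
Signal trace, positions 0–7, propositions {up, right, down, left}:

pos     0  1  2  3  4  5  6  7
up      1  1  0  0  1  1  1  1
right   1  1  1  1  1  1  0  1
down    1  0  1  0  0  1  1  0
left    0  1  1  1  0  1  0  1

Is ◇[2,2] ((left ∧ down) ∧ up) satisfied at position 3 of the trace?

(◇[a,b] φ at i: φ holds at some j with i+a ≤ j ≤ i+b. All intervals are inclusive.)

Check ((left ∧ down) ∧ up) at each j in [5,5]:
  j=5: true
Found at j=5 → formula holds.

Holds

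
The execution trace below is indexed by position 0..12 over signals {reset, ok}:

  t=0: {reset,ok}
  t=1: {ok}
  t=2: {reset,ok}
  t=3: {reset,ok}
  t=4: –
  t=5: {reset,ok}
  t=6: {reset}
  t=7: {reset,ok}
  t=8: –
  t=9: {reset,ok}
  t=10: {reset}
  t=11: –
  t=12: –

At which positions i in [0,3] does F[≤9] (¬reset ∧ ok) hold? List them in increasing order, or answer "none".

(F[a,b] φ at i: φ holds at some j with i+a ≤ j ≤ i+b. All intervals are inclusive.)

0, 1

Evaluate at each i in [0,3]:
  i=0: ✓ (witness j=1)
  i=1: ✓ (witness j=1)
  i=2: ✗ (none in [2,11])
  i=3: ✗ (none in [3,12])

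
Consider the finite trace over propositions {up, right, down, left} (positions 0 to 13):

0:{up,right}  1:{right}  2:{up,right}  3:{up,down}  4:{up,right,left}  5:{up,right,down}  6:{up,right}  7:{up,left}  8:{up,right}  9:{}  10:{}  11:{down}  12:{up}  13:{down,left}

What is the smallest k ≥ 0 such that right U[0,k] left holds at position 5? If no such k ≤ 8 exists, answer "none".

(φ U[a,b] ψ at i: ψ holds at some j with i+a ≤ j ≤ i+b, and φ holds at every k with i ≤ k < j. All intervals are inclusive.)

2

Need earliest j ≥ 5 with left, and right at every k in [5,j-1].
  j=5: rhs fails.
  j=6: rhs fails.
  j=7: rhs holds; lhs holds on [5,6]. k = 2.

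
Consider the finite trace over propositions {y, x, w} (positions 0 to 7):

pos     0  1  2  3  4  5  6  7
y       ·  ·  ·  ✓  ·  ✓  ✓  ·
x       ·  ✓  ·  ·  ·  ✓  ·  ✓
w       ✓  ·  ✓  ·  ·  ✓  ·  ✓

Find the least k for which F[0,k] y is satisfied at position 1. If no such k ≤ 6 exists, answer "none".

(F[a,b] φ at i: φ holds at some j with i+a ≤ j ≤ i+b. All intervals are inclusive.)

2

Scan j = 1,2,… for y:
  j=1: fails
  j=2: fails
  j=3: holds
First hit at j=3, so smallest k = 3-1 = 2.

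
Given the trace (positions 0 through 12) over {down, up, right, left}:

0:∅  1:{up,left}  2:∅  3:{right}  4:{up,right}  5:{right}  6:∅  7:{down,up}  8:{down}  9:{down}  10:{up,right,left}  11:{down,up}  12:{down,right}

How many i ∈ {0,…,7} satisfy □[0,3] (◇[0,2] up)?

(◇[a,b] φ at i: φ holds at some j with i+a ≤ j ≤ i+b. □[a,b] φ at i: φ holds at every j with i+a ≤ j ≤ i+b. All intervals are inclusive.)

Evaluate at each i in [0,7]:
  i=0: ✓ (all of [0,3])
  i=1: ✓ (all of [1,4])
  i=2: ✓ (all of [2,5])
  i=3: ✓ (all of [3,6])
  i=4: ✓ (all of [4,7])
  i=5: ✓ (all of [5,8])
  i=6: ✓ (all of [6,9])
  i=7: ✓ (all of [7,10])
Positions where it holds: {0, 1, 2, 3, 4, 5, 6, 7} → 8.

8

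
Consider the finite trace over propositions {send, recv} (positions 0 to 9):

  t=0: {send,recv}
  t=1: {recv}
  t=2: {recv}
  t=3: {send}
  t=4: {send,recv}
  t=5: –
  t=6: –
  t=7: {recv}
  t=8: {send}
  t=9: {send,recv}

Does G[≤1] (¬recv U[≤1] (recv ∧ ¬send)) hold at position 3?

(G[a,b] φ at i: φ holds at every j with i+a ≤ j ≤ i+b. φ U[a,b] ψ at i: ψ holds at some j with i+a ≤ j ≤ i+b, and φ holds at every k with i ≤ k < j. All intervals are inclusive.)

No

Check (¬recv U[≤1] (recv ∧ ¬send)) at every j in [3,4]:
  j=3: fails
  j=4: fails
Fails at j=3 → formula fails.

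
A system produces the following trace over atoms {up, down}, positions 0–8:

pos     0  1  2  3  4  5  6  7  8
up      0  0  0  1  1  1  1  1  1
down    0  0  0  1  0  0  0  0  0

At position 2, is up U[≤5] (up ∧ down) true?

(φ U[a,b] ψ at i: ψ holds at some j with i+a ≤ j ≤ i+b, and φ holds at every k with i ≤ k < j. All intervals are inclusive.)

Need some j in [2,7] with (up ∧ down), and up at every k in [2,j-1].
  j=2: (up ∧ down) false.
  j=3: (up ∧ down) holds, but up fails at k=2 → not this j.
  j=4: (up ∧ down) false.
  j=5: (up ∧ down) false.
  j=6: (up ∧ down) false.
  j=7: (up ∧ down) false.
No j in the window works → until fails.

Does not hold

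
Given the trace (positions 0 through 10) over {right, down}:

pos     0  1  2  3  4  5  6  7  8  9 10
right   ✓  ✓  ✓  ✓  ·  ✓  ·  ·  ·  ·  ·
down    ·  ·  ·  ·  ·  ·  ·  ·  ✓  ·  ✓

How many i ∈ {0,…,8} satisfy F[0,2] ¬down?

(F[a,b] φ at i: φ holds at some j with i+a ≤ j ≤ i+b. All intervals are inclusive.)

Evaluate at each i in [0,8]:
  i=0: ✓ (witness j=0)
  i=1: ✓ (witness j=1)
  i=2: ✓ (witness j=2)
  i=3: ✓ (witness j=3)
  i=4: ✓ (witness j=4)
  i=5: ✓ (witness j=5)
  i=6: ✓ (witness j=6)
  i=7: ✓ (witness j=7)
  i=8: ✓ (witness j=9)
Positions where it holds: {0, 1, 2, 3, 4, 5, 6, 7, 8} → 9.

9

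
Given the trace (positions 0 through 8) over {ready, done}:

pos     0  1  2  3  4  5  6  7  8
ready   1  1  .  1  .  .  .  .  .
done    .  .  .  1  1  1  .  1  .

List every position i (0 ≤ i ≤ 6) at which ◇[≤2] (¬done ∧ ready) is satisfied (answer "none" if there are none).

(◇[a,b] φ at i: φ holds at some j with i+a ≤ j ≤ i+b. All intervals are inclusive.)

Evaluate at each i in [0,6]:
  i=0: ✓ (witness j=0)
  i=1: ✓ (witness j=1)
  i=2: ✗ (none in [2,4])
  i=3: ✗ (none in [3,5])
  i=4: ✗ (none in [4,6])
  i=5: ✗ (none in [5,7])
  i=6: ✗ (none in [6,8])

0, 1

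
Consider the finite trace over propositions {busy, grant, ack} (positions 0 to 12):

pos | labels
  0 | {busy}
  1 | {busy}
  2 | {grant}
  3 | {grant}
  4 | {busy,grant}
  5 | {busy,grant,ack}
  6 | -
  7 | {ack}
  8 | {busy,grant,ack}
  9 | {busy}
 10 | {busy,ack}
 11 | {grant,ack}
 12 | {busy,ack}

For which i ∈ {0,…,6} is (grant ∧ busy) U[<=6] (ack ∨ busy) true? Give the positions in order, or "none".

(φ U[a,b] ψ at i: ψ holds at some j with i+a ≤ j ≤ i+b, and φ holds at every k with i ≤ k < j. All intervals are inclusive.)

Evaluate at each i in [0,6]:
  i=0: ✓ (rhs at j=0)
  i=1: ✓ (rhs at j=1)
  i=2: ✗ (lhs fails at k=2 before rhs at j=4)
  i=3: ✗ (lhs fails at k=3 before rhs at j=4)
  i=4: ✓ (rhs at j=4)
  i=5: ✓ (rhs at j=5)
  i=6: ✗ (lhs fails at k=6 before rhs at j=7)

0, 1, 4, 5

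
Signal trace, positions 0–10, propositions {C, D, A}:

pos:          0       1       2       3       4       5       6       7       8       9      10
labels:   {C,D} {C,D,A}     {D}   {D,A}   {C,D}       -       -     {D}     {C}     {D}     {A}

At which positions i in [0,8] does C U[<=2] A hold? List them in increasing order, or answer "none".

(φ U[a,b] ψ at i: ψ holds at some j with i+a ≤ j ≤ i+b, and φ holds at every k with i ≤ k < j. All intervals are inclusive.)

0, 1, 3

Evaluate at each i in [0,8]:
  i=0: ✓ (rhs at j=1; lhs holds on [0,0])
  i=1: ✓ (rhs at j=1)
  i=2: ✗ (lhs fails at k=2 before rhs at j=3)
  i=3: ✓ (rhs at j=3)
  i=4: ✗ (no rhs in [4,6])
  i=5: ✗ (no rhs in [5,7])
  i=6: ✗ (no rhs in [6,8])
  i=7: ✗ (no rhs in [7,9])
  i=8: ✗ (lhs fails at k=9 before rhs at j=10)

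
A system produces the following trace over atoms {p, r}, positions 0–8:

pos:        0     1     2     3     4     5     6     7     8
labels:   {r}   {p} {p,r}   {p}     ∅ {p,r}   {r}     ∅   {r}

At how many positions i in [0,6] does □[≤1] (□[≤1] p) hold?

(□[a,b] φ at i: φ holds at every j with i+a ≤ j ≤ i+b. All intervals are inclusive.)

1

Evaluate at each i in [0,6]:
  i=0: ✗ (fails at j=0)
  i=1: ✓ (all of [1,2])
  i=2: ✗ (fails at j=3)
  i=3: ✗ (fails at j=3)
  i=4: ✗ (fails at j=4)
  i=5: ✗ (fails at j=5)
  i=6: ✗ (fails at j=6)
Positions where it holds: {1} → 1.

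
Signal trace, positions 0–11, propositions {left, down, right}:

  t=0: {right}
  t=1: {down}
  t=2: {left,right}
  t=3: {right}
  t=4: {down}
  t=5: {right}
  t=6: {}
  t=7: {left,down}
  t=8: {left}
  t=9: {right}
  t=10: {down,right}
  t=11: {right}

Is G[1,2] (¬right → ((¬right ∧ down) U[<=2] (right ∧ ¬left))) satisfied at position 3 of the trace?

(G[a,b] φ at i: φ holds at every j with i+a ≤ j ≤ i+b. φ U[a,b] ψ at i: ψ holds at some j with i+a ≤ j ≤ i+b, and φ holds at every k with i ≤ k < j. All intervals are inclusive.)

Check (¬right → ((¬right ∧ down) U[<=2] (right ∧ ¬left))) at every j in [4,5]:
  j=4: antecedent true; consequent holds → ✓
  j=5: antecedent false → ✓
All positions satisfy it → formula holds.

True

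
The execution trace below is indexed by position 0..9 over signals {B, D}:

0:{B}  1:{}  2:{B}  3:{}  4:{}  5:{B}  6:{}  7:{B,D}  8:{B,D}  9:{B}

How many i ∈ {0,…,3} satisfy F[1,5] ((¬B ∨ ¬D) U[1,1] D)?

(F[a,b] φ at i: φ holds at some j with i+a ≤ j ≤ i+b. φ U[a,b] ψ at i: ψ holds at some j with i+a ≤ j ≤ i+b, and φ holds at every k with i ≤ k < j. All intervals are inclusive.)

3

Evaluate at each i in [0,3]:
  i=0: ✗ (none in [1,5])
  i=1: ✓ (witness j=6)
  i=2: ✓ (witness j=6)
  i=3: ✓ (witness j=6)
Positions where it holds: {1, 2, 3} → 3.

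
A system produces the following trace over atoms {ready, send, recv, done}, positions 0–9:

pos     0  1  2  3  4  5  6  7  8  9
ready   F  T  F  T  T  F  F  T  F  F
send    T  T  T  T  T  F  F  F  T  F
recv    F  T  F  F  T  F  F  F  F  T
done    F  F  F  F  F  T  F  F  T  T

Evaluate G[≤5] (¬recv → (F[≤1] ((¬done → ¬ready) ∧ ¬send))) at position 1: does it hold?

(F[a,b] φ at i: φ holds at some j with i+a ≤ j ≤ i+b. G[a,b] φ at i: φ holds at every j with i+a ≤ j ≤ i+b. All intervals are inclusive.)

Check (¬recv → (F[≤1] ((¬done → ¬ready) ∧ ¬send))) at every j in [1,6]:
  j=1: antecedent false → ✓
  j=2: antecedent true; consequent fails (none in [2,3]) → ✗
  j=3: antecedent true; consequent fails (none in [3,4]) → ✗
  j=4: antecedent false → ✓
  j=5: antecedent true; consequent holds (witness at 5) → ✓
  j=6: antecedent true; consequent holds (witness at 6) → ✓
Fails at j=2 → formula fails.

False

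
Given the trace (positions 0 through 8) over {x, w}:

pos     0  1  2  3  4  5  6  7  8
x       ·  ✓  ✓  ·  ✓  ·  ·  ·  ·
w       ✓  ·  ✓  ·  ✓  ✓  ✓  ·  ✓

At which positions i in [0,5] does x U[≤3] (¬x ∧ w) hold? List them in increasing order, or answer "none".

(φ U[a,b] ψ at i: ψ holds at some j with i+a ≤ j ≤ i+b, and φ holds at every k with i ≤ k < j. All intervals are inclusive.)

0, 4, 5

Evaluate at each i in [0,5]:
  i=0: ✓ (rhs at j=0)
  i=1: ✗ (no rhs in [1,4])
  i=2: ✗ (lhs fails at k=3 before rhs at j=5)
  i=3: ✗ (lhs fails at k=3 before rhs at j=5)
  i=4: ✓ (rhs at j=5; lhs holds on [4,4])
  i=5: ✓ (rhs at j=5)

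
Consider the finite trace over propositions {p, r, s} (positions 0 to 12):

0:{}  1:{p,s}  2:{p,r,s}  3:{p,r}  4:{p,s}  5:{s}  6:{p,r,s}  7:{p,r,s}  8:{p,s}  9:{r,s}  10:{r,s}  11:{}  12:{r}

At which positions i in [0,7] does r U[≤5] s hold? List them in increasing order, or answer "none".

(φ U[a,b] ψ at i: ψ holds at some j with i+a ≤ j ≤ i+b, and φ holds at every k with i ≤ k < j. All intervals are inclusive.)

Evaluate at each i in [0,7]:
  i=0: ✗ (lhs fails at k=0 before rhs at j=1)
  i=1: ✓ (rhs at j=1)
  i=2: ✓ (rhs at j=2)
  i=3: ✓ (rhs at j=4; lhs holds on [3,3])
  i=4: ✓ (rhs at j=4)
  i=5: ✓ (rhs at j=5)
  i=6: ✓ (rhs at j=6)
  i=7: ✓ (rhs at j=7)

1, 2, 3, 4, 5, 6, 7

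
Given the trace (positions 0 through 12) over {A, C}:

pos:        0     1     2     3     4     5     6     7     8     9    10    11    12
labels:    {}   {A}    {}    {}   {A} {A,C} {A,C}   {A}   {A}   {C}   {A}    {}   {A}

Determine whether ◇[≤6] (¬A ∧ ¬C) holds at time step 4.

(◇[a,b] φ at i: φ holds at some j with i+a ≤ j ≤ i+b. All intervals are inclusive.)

Check (¬A ∧ ¬C) at each j in [4,10]:
  j=4: false
  j=5: false
  j=6: false
  j=7: false
  j=8: false
  j=9: false
  j=10: false
No position in the window satisfies it → formula fails.

False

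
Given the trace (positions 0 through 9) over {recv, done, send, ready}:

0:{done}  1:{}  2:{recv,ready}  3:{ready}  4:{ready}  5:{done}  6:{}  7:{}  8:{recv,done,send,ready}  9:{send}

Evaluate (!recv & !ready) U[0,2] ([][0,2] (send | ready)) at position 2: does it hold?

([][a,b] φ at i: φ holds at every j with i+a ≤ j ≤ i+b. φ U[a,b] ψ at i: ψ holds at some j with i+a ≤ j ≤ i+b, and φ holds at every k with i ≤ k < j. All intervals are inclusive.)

Holds

Need some j in [2,4] with [][0,2] (send | ready), and (!recv & !ready) at every k in [2,j-1].
  j=2: [][0,2] (send | ready) holds; no prefix to check → satisfied.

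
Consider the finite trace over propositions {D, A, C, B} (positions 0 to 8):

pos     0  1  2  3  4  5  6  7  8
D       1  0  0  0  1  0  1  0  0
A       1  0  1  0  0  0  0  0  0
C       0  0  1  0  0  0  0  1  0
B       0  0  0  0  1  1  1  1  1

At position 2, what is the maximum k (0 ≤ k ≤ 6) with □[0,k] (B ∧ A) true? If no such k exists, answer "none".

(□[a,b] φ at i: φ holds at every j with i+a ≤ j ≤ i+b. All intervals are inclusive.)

none

(B ∧ A) must hold from j=2 onward; find where it first fails.
  j=2: fails → no k works.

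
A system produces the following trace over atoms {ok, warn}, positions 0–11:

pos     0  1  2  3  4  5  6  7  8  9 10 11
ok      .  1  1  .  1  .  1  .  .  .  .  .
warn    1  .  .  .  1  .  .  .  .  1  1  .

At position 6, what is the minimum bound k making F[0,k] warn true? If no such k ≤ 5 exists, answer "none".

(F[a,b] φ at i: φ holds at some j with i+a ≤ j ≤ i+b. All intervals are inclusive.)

Scan j = 6,7,… for warn:
  j=6: fails
  j=7: fails
  j=8: fails
  j=9: holds
First hit at j=9, so smallest k = 9-6 = 3.

3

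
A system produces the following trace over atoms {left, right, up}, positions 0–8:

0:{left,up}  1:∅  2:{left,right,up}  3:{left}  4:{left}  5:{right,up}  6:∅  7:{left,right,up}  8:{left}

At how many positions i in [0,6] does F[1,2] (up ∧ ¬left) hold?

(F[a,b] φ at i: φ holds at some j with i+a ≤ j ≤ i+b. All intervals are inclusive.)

2

Evaluate at each i in [0,6]:
  i=0: ✗ (none in [1,2])
  i=1: ✗ (none in [2,3])
  i=2: ✗ (none in [3,4])
  i=3: ✓ (witness j=5)
  i=4: ✓ (witness j=5)
  i=5: ✗ (none in [6,7])
  i=6: ✗ (none in [7,8])
Positions where it holds: {3, 4} → 2.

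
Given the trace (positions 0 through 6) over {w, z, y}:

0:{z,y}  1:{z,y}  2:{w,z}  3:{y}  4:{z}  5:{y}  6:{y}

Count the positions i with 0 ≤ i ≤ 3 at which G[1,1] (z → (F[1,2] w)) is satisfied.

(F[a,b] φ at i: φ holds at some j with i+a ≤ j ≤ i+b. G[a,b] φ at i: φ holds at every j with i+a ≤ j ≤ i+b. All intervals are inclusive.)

2

Evaluate at each i in [0,3]:
  i=0: ✓ (all of [1,1])
  i=1: ✗ (fails at j=2)
  i=2: ✓ (all of [3,3])
  i=3: ✗ (fails at j=4)
Positions where it holds: {0, 2} → 2.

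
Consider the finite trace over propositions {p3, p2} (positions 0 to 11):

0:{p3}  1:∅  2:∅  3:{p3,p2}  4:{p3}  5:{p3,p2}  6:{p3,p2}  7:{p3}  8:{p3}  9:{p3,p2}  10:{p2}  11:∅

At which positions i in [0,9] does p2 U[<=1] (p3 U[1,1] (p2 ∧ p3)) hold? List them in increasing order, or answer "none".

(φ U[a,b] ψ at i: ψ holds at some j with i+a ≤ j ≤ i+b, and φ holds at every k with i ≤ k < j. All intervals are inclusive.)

3, 4, 5, 8

Evaluate at each i in [0,9]:
  i=0: ✗ (no rhs in [0,1])
  i=1: ✗ (no rhs in [1,2])
  i=2: ✗ (no rhs in [2,3])
  i=3: ✓ (rhs at j=4; lhs holds on [3,3])
  i=4: ✓ (rhs at j=4)
  i=5: ✓ (rhs at j=5)
  i=6: ✗ (no rhs in [6,7])
  i=7: ✗ (lhs fails at k=7 before rhs at j=8)
  i=8: ✓ (rhs at j=8)
  i=9: ✗ (no rhs in [9,10])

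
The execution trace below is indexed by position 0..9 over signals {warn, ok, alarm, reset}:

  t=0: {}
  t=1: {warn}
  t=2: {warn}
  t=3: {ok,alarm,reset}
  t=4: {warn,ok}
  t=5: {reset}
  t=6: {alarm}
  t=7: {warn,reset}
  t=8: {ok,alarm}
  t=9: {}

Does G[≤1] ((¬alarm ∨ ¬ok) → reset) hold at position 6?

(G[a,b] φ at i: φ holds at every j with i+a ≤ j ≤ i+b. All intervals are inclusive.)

No

Check ((¬alarm ∨ ¬ok) → reset) at every j in [6,7]:
  j=6: antecedent true; consequent false → ✗
  j=7: antecedent true; consequent true → ✓
Fails at j=6 → formula fails.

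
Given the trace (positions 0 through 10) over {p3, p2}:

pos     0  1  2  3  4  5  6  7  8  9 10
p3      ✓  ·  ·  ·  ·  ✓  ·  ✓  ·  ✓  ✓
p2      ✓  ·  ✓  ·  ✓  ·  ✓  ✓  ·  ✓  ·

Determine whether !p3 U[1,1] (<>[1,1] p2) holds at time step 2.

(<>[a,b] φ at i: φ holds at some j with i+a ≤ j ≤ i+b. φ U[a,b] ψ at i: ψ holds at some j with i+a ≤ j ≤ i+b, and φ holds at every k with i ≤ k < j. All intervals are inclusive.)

Need some j in [3,3] with <>[1,1] p2, and !p3 at every k in [2,j-1].
  j=3: <>[1,1] p2 holds; !p3 holds at every k in [2,2] → satisfied.

Holds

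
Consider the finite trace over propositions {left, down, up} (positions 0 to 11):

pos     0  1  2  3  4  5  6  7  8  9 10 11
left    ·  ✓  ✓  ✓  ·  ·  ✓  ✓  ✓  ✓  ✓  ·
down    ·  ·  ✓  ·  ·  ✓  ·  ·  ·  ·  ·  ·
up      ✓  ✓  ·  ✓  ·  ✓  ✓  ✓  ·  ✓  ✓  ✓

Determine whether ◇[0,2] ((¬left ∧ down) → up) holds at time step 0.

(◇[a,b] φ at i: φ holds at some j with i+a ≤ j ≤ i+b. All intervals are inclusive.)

Holds

Check ((¬left ∧ down) → up) at each j in [0,2]:
  j=0: true
  j=1: true
  j=2: true
Found at j=0 → formula holds.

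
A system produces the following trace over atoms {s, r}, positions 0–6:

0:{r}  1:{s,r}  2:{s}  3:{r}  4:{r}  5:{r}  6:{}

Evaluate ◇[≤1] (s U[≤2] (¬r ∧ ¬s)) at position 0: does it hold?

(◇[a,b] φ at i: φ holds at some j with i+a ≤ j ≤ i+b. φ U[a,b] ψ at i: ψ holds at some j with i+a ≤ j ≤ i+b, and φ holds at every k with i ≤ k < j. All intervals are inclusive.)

False

Check (s U[≤2] (¬r ∧ ¬s)) at each j in [0,1]:
  j=0: fails
  j=1: fails
No position in the window satisfies it → formula fails.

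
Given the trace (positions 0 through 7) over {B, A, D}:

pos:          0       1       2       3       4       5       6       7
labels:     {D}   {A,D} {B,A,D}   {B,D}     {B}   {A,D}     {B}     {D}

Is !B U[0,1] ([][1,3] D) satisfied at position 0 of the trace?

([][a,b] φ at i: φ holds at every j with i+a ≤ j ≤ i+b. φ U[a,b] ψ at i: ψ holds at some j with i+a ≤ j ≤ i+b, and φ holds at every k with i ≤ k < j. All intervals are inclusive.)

Need some j in [0,1] with [][1,3] D, and !B at every k in [0,j-1].
  j=0: [][1,3] D holds; no prefix to check → satisfied.

Holds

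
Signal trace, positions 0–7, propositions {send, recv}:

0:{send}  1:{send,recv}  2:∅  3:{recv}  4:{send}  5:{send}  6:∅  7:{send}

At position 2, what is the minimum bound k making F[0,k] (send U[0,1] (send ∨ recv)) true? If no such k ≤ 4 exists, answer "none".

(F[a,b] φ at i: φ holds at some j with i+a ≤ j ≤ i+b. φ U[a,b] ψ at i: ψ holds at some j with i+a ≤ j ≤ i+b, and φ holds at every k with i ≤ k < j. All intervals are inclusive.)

1

Scan j = 2,3,… for (send U[0,1] (send ∨ recv)):
  j=2: fails
  j=3: holds
First hit at j=3, so smallest k = 3-2 = 1.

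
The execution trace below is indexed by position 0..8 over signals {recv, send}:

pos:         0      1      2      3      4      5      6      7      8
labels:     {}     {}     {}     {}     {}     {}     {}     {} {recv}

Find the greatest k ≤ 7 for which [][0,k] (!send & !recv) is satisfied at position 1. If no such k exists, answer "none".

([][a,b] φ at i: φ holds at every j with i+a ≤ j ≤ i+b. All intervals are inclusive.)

6

(!send & !recv) must hold from j=1 onward; find where it first fails.
  j=1: holds
  j=2: holds
  j=3: holds
  j=4: holds
  j=5: holds
  j=6: holds
  j=7: holds
  j=8: fails
Holds on [1,7], so largest k = 6.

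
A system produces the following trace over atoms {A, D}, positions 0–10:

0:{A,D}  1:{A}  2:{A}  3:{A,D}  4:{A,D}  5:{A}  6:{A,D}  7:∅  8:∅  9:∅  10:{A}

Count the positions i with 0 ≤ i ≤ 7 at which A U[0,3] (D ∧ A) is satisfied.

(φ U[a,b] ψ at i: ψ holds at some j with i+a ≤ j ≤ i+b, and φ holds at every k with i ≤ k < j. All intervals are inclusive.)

Evaluate at each i in [0,7]:
  i=0: ✓ (rhs at j=0)
  i=1: ✓ (rhs at j=3; lhs holds on [1,2])
  i=2: ✓ (rhs at j=3; lhs holds on [2,2])
  i=3: ✓ (rhs at j=3)
  i=4: ✓ (rhs at j=4)
  i=5: ✓ (rhs at j=6; lhs holds on [5,5])
  i=6: ✓ (rhs at j=6)
  i=7: ✗ (no rhs in [7,10])
Positions where it holds: {0, 1, 2, 3, 4, 5, 6} → 7.

7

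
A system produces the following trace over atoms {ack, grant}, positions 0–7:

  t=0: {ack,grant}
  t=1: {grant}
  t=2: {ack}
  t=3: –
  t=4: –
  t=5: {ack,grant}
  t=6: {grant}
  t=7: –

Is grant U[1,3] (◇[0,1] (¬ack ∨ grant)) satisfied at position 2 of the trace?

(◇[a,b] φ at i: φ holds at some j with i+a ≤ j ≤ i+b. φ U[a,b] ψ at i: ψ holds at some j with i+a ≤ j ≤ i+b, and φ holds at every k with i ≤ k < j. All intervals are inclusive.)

Does not hold

Need some j in [3,5] with ◇[0,1] (¬ack ∨ grant), and grant at every k in [2,j-1].
  j=3: ◇[0,1] (¬ack ∨ grant) holds, but grant fails at k=2 → not this j.
  j=4: ◇[0,1] (¬ack ∨ grant) holds, but grant fails at k=2 → not this j.
  j=5: ◇[0,1] (¬ack ∨ grant) holds, but grant fails at k=2 → not this j.
No j in the window works → until fails.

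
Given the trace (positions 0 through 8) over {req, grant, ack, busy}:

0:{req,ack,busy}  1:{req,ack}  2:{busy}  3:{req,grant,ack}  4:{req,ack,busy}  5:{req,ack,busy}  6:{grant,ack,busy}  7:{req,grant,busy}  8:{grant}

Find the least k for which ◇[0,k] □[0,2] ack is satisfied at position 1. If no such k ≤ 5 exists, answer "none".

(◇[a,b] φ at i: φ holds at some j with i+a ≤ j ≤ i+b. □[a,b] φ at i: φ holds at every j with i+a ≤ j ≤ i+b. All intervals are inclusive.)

Scan j = 1,2,… for □[0,2] ack:
  j=1: fails
  j=2: fails
  j=3: holds
First hit at j=3, so smallest k = 3-1 = 2.

2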